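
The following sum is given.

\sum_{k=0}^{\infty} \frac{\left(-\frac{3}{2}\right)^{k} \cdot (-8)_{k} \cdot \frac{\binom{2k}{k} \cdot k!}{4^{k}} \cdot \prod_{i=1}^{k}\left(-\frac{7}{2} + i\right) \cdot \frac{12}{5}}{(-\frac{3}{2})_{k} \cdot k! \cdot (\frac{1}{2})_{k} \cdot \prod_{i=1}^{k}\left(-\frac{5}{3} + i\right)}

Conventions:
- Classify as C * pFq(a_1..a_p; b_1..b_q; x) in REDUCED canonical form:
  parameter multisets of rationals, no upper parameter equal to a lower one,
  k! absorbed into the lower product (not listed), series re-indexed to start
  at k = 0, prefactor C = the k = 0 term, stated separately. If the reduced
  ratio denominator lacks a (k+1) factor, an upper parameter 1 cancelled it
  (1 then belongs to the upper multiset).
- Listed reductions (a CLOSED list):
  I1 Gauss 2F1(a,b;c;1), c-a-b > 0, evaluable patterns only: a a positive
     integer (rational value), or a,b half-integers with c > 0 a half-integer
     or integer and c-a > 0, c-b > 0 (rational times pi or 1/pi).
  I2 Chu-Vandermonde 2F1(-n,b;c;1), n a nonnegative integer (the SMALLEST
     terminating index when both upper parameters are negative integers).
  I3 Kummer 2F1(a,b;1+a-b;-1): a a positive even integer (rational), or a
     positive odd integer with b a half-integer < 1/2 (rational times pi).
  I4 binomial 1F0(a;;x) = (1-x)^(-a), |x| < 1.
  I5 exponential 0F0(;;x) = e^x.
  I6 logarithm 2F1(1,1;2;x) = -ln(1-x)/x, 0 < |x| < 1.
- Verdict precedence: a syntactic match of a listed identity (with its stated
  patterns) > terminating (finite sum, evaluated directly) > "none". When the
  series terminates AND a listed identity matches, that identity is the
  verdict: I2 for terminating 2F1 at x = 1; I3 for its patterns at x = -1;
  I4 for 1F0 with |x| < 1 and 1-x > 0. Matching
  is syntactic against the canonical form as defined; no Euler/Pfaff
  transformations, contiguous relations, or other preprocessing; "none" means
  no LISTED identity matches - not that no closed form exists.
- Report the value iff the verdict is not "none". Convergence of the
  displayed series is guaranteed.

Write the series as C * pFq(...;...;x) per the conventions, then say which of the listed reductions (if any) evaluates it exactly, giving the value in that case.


At argument -\frac{3}{2}: a 2F2 with upper {-8, -\frac{5}{2}}, lower {-\frac{3}{2}, -\frac{2}{3}}, scaled by C = \frac{12}{5}. Verdict: terminating. With -8 upstairs the series is a 9-term polynomial sum; evaluated term by term. Hence: \frac{52461696987327}{7790182400}.

First insight: from the first term \frac{12}{5}: the lower running product (prefactor 12/5) is a rising factorial.
Step ratio: r(k) = -\frac{3}{2} * (k-8) (k-\frac{5}{2}) / [(k-\frac{3}{2}) (k-\frac{2}{3}) (k+1)] - rational; roots negated = parameters, x = -\frac{3}{2}, C = \frac{12}{5}.


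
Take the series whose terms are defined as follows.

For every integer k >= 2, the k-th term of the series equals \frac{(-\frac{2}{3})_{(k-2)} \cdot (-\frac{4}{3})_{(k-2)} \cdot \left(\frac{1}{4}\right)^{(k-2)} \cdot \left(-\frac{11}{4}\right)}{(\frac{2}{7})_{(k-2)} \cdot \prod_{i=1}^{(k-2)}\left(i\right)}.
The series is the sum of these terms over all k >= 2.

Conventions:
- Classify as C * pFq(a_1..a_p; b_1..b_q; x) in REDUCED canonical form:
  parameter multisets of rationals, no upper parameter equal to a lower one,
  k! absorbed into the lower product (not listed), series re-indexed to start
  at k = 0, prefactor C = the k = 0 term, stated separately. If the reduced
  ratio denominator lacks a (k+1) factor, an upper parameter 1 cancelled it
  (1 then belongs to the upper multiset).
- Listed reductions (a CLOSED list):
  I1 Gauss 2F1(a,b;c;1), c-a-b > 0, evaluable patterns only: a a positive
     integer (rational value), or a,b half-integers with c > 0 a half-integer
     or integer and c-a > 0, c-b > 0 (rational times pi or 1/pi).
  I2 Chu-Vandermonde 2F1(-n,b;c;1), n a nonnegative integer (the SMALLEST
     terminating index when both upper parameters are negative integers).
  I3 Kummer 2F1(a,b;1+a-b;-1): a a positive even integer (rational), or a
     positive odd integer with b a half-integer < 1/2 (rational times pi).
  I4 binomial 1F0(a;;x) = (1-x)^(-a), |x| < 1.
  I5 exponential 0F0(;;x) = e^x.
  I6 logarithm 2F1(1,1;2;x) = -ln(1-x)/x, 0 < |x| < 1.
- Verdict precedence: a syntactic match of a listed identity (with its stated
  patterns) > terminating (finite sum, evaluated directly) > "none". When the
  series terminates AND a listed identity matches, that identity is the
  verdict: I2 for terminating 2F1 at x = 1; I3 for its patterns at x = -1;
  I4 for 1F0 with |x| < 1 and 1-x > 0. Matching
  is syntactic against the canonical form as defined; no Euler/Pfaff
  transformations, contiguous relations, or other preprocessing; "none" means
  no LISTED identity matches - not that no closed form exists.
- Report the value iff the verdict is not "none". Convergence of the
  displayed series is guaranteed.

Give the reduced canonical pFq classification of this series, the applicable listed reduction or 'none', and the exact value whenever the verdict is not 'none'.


Classification (C = -\frac{11}{4}): 2F1 with upper {-\frac{4}{3}, -\frac{2}{3}}, lower {\frac{2}{7}}, argument x = \frac{1}{4}. Verdict: none (x = \frac{1}{4}): each listed identity misses the multisets {-\frac{4}{3}, -\frac{2}{3}} ; {\frac{2}{7}}.

Key observation: t_0 being -\frac{11}{4}, the product of the first k integers (C = -11/4) is k!.
Term ratio: r(k) = \frac{1}{4} * (k-\frac{4}{3}) (k-\frac{2}{3}) / [(k+\frac{2}{7}) (k+1)] - rational in k. x = \frac{1}{4}; t_0 = -\frac{11}{4}; negate the roots.


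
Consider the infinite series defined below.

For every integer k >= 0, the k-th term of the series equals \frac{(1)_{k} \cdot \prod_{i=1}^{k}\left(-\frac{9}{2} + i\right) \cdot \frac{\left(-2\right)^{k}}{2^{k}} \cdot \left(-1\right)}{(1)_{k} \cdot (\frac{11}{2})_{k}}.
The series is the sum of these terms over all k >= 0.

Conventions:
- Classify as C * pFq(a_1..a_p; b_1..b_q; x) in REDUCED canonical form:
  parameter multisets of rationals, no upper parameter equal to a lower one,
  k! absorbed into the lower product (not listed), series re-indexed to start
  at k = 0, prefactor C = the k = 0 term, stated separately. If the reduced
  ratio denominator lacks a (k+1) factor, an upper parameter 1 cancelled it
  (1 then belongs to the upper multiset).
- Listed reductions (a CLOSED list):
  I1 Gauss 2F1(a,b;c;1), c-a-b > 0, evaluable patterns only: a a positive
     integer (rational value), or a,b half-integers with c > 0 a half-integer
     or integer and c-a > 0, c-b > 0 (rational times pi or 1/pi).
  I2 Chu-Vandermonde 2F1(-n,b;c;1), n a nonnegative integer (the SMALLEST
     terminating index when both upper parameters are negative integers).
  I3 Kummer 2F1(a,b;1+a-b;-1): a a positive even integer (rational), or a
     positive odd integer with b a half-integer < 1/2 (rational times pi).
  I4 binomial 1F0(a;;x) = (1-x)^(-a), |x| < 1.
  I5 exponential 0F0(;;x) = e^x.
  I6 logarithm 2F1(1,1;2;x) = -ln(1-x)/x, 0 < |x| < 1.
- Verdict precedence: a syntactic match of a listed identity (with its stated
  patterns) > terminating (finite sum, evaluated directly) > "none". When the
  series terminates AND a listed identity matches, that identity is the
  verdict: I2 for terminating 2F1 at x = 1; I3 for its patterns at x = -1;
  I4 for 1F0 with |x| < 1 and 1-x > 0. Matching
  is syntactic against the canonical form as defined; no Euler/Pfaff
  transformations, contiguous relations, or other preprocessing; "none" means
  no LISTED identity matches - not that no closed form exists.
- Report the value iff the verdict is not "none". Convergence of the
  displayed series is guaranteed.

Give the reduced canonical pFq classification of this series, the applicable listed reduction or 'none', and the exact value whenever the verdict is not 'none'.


Prefactor -1, argument -1: 2F1 with upper {-\frac{7}{2}, 1} over lower {\frac{11}{2}}. Verdict: this is the Kummer evaluation I3 (x = -1; c = \frac{11}{2} equals 1+a-b for upper {-\frac{7}{2}, 1}: listed pattern). Hence: \left(-\frac{315}{512}\right) \cdot \pi.

The tell: with t_0 = -1, the two k-th powers (prefactor -1) combine into one argument.
Term ratio: r(k) = -1 * (k-\frac{7}{2}) (k+1) / [(k+\frac{11}{2}) (k+1)] - poly over poly, x = -1 from leading terms; C = -1 at k = 0.


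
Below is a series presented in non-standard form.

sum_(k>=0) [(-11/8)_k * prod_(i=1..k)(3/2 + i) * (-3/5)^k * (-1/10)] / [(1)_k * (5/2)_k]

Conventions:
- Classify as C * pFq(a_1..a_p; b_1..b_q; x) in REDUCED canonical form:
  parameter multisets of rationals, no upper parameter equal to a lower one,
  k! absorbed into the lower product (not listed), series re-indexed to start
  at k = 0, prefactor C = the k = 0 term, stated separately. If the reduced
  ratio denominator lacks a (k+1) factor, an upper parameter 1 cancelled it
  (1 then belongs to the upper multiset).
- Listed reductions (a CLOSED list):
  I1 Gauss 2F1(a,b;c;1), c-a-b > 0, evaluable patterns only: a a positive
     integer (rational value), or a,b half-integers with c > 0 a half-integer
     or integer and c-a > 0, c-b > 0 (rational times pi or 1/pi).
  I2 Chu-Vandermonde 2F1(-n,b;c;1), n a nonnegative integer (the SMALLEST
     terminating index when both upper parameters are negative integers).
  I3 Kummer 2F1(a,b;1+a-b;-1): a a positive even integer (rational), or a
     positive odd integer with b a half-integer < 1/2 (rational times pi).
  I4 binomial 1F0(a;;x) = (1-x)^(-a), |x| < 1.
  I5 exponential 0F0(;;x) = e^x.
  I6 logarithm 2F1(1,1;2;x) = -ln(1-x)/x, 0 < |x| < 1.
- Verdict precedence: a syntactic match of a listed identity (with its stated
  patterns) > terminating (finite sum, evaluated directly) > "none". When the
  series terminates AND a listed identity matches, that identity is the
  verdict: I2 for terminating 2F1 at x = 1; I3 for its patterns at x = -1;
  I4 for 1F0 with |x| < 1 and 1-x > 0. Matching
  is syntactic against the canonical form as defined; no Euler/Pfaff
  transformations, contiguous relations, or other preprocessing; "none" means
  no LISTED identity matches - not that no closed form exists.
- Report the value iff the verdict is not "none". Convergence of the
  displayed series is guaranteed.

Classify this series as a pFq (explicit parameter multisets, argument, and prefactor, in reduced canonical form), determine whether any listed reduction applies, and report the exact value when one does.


Reduced: x = -3/5, 1F0, upper = {-11/8}, lower = {-}, C = -1/10. Verdict: the I4 binomial reduction fires (the 1F0 binomial series: exponent 11/8, x = -3/5). Sum: (-1/10) * (8/5)^(11/8).

Structural cue: t_0 = -1/10 here, and the running product (C = -1/10) telescopes to a rising factorial.
Adjacent-term ratio: r(k) = (-3/5) * (k-11/8) / [(k+1)] - rational in k. x = (-3/5); t_0 = -1/10; negate the roots.


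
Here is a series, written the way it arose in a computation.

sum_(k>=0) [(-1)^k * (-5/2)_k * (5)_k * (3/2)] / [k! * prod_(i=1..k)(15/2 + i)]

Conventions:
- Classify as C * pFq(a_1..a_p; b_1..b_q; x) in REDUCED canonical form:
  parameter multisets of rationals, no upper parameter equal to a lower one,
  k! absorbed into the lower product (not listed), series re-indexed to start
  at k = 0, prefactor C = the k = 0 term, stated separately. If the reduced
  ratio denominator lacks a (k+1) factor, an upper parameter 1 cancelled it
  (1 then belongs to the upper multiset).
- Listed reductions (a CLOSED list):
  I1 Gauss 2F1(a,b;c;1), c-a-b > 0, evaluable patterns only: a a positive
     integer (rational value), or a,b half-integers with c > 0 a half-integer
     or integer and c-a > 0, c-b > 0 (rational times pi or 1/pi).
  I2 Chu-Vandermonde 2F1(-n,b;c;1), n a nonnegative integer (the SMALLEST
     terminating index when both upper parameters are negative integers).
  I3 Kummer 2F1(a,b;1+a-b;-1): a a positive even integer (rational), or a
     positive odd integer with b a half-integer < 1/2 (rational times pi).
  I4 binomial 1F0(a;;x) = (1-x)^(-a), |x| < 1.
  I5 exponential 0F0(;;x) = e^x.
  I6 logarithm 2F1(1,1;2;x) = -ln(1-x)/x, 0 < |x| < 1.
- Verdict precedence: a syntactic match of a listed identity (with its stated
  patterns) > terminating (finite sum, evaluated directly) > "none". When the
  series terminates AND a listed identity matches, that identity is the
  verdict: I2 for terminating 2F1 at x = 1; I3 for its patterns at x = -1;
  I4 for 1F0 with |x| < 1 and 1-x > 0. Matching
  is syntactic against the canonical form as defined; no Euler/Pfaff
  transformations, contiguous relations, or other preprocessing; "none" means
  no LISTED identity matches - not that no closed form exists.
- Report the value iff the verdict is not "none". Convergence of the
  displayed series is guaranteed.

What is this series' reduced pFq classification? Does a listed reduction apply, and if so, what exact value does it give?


Structural cue: from the first term 3/2: the lower running product (C = 3/2) is a rising factorial.
Step ratio: r(k) = (-1) * (k-5/2) (k+5) / [(k+17/2) (k+1)] - rational in k, leading ratio (-1); with t_0 = 3/2, classification follows.

Reduced: x = -1, 2F1, upper = {-5/2, 5}, lower = {17/2}, C = 3/2. Verdict: this is Kummer (I3) (x = -1; c = 17/2 equals 1+a-b for upper {-5/2, 5}: listed pattern). Sum: (405405/262144) * pi.


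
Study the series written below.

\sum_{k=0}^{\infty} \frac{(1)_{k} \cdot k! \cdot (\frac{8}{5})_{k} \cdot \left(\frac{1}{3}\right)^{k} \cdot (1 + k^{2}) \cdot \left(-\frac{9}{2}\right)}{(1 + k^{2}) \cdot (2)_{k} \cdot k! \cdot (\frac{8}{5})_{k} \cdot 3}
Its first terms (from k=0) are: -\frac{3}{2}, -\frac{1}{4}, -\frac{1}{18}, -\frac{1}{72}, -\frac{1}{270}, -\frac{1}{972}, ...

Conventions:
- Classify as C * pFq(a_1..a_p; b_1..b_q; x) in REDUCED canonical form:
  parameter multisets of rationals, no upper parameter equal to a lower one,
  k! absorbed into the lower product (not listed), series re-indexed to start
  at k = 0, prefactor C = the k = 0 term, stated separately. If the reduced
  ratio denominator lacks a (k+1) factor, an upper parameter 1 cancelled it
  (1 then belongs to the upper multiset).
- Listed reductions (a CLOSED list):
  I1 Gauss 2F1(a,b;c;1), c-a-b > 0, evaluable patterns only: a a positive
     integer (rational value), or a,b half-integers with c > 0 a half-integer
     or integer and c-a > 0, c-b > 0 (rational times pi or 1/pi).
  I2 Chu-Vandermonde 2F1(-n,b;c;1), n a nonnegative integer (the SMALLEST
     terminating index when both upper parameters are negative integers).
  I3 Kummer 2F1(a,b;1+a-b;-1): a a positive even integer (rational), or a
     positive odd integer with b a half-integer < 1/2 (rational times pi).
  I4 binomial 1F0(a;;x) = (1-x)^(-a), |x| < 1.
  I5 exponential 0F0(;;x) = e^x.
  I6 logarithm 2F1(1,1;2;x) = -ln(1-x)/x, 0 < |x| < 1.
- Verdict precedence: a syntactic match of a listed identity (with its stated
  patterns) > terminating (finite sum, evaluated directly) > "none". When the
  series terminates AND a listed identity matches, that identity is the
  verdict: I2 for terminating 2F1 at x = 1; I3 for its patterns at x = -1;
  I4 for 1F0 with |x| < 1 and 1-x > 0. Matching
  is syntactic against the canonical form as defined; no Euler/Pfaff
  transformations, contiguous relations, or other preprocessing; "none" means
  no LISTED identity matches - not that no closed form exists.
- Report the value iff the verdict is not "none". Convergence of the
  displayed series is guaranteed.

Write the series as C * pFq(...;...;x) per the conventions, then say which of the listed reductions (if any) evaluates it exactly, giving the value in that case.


At argument \frac{1}{3}: a 2F1 with upper {1, 1}, lower {2}, scaled by C = -\frac{3}{2}. Verdict at x = \frac{1}{3}: the I6 logarithm reduction matches (the logarithm: parameters (1,1;2), x = \frac{1}{3}). Its exact value is \frac{9}{2} \cdot \ln\left(\frac{2}{3}\right).

Key observation: with t_0 = -\frac{3}{2}, the parameter 8/5 appears in both the upper and lower lists and cancels (alongside the other common factor).
Consecutive-term ratio: r(k) = \frac{1}{3} * (k+1) (k+1) / [(k+2) (k+1)] - rational in k, leading ratio \frac{1}{3}; with t_0 = -\frac{3}{2}, classification follows.


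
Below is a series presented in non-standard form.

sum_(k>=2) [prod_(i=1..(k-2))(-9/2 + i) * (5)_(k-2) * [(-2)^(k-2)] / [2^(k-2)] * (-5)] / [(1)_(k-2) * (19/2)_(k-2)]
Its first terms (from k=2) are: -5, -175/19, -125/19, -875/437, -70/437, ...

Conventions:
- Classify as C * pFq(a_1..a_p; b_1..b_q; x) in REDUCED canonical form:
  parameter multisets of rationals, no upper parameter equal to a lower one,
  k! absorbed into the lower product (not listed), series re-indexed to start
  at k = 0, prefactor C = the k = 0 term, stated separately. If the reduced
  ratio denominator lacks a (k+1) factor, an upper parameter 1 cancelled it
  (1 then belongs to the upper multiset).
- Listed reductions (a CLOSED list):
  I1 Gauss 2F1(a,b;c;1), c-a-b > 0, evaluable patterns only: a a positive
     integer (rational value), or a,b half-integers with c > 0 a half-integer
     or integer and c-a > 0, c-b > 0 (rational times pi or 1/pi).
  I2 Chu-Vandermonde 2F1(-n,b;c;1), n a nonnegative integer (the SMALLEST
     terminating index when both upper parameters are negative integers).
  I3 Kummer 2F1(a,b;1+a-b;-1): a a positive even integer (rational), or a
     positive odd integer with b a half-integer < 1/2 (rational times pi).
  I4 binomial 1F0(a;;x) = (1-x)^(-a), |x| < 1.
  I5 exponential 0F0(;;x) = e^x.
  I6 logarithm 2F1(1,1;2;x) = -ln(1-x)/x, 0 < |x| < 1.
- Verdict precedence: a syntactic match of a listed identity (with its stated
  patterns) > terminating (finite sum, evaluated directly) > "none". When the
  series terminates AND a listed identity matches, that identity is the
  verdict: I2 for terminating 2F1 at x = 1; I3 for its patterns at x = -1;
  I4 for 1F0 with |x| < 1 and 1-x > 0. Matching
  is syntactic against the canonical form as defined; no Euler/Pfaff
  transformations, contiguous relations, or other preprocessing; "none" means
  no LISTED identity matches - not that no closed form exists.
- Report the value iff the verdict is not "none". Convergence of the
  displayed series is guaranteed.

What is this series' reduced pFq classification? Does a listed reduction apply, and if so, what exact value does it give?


This is -5 * 2F1(-7/2, 5; 19/2; -1) in reduced canonical form. Verdict: Kummer's theorem (I3) fires (x = -1; c = 19/2 equals 1+a-b for upper {-7/2, 5}: listed pattern). Hence: (-3828825/524288) * pi.

Key step: from the first term -5: the two k-th powers (C = -5) combine into one argument.
Consecutive-term ratio: r(k) = (-1) * (k-7/2) (k+5) / [(k+19/2) (k+1)] ; factor over Q: parameters, x = (-1), and C = -5.


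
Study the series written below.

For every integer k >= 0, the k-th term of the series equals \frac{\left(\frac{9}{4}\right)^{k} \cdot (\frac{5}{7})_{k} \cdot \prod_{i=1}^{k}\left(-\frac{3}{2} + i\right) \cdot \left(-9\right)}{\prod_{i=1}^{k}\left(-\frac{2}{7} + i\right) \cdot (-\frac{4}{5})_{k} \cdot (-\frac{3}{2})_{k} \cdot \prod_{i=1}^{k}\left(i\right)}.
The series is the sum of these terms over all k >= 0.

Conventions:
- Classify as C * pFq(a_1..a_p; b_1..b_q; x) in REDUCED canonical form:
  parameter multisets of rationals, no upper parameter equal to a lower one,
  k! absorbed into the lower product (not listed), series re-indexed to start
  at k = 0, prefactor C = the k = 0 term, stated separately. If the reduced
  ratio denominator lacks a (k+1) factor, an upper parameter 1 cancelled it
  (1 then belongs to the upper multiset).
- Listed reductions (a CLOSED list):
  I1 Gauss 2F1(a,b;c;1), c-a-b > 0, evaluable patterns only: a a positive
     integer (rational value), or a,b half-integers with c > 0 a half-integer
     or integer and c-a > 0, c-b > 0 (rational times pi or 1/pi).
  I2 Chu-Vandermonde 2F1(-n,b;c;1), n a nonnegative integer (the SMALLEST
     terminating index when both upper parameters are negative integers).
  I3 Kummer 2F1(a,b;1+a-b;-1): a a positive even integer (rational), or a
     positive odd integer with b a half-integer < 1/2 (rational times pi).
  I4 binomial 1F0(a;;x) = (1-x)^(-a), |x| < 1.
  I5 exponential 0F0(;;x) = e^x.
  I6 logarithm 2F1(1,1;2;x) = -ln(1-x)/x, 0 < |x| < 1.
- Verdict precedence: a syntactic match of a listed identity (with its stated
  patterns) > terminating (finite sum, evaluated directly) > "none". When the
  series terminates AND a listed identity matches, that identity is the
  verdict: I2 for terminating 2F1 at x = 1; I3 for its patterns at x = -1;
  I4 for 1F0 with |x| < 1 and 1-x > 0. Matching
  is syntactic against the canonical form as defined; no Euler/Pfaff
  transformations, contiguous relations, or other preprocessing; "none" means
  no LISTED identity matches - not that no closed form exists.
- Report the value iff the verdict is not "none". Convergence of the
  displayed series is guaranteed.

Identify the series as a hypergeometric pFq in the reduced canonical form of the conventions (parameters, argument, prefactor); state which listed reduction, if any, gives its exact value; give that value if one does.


Canonical form: C = -9 times 1F2 with upper {-\frac{1}{2}}, lower {-\frac{3}{2}, -\frac{4}{5}}, x = \frac{9}{4}. Verdict: none. Every listed pattern misses the 1F2 form at \frac{9}{4}, upper {-\frac{1}{2}}.

Key observation: x = \frac{9}{4} and the lower running product (C = -9, x = 9/4) is a rising factorial.
Consecutive-term ratio: r(k) = \frac{9}{4} * (k-\frac{1}{2}) / [(k-\frac{3}{2}) (k-\frac{4}{5}) (k+1)] - poly over poly, x = \frac{9}{4} from leading terms; C = -9 at k = 0.


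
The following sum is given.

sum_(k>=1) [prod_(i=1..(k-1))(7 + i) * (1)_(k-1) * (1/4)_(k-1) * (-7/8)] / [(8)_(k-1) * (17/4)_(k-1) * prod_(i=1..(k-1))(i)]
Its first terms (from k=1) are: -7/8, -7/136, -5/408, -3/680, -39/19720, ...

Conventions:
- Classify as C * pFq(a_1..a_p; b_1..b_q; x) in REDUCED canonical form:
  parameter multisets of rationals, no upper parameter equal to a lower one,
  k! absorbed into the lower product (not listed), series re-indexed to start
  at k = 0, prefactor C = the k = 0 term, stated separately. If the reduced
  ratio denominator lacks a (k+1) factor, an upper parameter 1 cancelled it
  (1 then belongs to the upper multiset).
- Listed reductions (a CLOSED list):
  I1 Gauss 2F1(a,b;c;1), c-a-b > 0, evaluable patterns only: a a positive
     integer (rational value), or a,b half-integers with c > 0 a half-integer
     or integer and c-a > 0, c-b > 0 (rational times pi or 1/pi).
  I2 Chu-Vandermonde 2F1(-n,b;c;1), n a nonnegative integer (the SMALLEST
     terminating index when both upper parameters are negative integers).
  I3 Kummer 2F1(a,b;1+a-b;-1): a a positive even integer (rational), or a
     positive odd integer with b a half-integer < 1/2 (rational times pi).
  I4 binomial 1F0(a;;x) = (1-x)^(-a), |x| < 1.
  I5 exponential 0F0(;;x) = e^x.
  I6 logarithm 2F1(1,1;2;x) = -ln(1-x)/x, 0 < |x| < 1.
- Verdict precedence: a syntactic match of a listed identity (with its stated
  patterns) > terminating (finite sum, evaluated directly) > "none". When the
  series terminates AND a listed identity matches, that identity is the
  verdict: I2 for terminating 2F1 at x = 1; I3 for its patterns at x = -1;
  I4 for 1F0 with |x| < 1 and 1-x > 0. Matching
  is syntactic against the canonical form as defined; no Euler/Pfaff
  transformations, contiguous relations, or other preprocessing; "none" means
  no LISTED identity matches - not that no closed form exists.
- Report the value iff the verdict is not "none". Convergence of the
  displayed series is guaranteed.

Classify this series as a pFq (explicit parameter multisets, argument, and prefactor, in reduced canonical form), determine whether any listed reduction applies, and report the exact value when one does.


Prefactor -7/8, argument 1: 2F1 with upper {1/4, 1} over lower {17/4}. Verdict: the Gauss summation I1 matches (x = 1: the Gamma ratio telescopes since c-a-b = 3 > 0 and a = 1 in Z>0). Hence: -91/96.

Key observation: from the first term -7/8: the parameter 8 appears in both the upper and lower lists and cancels.
Consecutive-term ratio: r(k) = 1 * (k+1/4) (k+1) / [(k+17/4) (k+1)] - poly over poly, x = 1 from leading terms; C = -7/8 at k = 0.


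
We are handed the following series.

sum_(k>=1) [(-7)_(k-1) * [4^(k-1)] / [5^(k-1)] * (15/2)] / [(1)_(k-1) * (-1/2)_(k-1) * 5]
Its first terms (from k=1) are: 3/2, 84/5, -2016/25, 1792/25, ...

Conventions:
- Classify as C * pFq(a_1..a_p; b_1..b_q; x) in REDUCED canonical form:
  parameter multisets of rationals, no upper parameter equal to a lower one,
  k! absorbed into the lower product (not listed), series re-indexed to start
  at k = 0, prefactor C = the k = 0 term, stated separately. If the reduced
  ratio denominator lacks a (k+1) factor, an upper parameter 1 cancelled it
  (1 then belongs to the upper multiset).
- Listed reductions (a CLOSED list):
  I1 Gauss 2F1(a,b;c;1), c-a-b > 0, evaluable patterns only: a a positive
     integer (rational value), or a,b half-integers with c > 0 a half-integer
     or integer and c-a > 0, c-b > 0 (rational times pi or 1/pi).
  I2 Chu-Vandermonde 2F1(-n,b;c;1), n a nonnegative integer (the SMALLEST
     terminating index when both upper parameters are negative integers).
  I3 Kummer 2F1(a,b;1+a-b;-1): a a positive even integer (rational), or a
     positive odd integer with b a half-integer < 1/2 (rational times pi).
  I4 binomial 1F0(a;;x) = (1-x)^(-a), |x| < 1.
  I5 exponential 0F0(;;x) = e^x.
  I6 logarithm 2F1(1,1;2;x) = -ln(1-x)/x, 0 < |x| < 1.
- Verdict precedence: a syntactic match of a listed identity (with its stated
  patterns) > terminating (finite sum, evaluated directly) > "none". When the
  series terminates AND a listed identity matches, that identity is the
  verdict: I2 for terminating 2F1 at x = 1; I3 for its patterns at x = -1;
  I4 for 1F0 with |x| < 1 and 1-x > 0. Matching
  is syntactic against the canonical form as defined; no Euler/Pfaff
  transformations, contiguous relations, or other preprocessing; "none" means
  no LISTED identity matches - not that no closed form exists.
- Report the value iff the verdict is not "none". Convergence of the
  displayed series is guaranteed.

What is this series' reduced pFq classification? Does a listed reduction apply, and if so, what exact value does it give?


With C = 3/2: the canonical form is 1F1(-7; -1/2; 4/5). Verdict: terminating - no listed pattern fits, but -7 in the upper list cuts the series at k = 7; direct evaluation. Hence: -5757537113/541406250.

Key step: t_0 = 3/2 here, and the constant factors (C = 3/2) combine into one prefactor.
Consecutive-term ratio: r(k) = (4/5) * (k-7) / [(k-1/2) (k+1)] - rational in k, leading ratio (4/5); with t_0 = 3/2, classification follows.


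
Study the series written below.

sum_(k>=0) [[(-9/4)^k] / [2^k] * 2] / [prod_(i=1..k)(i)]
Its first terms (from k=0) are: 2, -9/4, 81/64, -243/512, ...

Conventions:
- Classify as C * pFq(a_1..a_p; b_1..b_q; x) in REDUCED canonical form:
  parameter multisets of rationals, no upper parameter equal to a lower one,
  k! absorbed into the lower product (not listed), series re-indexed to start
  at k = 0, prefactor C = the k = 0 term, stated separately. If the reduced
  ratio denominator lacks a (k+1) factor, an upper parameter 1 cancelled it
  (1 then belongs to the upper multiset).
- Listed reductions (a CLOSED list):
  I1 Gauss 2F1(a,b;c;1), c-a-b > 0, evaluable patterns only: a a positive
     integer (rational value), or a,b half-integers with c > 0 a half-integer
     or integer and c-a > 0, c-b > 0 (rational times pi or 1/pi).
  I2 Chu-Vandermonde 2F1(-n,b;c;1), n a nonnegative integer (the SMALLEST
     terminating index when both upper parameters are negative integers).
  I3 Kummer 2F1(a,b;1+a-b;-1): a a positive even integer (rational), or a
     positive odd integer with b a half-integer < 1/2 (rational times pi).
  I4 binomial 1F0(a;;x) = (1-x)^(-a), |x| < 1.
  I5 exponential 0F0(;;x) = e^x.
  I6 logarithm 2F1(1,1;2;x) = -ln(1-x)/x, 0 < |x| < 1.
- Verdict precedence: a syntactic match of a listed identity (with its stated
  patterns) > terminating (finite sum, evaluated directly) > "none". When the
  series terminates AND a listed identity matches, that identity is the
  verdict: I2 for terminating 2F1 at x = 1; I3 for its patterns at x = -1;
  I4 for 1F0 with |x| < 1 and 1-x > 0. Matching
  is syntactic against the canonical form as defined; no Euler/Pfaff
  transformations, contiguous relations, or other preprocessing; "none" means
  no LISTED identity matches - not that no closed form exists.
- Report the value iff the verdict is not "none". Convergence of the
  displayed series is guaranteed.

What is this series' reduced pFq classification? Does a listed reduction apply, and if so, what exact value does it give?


Key step: t_0 being 2, the two k-th powers (prefactor 2) combine into one argument.
Ratio: r(k) = (-9/8) * 1 / [(k+1)] - poly over poly, x = (-9/8) from leading terms; C = 2 at k = 0.

The series (x = -9/8) is 0F0: upper {-}, lower {-}, prefactor 2. Verdict: the I5 exponential reduction matches (the 0F0 exponential series at x = -9/8). Exact value: 2 * e^(-9/8).


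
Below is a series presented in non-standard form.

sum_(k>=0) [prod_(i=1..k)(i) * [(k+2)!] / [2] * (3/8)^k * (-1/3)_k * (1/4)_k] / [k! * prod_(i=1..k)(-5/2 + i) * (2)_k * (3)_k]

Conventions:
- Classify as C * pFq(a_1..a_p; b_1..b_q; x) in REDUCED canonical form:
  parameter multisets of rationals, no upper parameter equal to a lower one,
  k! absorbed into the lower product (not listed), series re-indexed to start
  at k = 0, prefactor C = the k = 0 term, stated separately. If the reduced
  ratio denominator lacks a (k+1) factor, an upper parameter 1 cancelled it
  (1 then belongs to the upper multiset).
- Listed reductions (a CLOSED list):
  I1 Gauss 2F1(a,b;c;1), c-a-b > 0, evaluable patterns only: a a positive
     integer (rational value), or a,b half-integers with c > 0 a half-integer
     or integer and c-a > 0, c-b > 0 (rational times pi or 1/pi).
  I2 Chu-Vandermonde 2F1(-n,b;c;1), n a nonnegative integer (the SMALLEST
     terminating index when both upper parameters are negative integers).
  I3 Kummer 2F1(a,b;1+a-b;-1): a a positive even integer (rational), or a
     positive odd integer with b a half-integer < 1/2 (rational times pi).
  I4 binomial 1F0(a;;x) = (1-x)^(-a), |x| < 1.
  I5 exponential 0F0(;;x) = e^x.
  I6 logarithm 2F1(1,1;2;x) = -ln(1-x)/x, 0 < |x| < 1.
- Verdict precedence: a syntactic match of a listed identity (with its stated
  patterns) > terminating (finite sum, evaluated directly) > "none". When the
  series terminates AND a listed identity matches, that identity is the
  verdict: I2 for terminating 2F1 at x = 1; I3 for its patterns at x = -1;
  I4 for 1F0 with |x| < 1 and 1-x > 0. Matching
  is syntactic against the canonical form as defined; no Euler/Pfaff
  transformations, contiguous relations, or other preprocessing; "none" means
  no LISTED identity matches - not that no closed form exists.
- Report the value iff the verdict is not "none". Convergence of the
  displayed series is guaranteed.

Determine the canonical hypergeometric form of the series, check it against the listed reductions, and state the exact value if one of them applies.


This is 1 * 3F2(-1/3, 1/4, 1; -3/2, 2; 3/8) in reduced canonical form. Verdict: no listed reduction: x = 3/8 and upper {-1/3, 1/4, 1} fail every I1-I6 pattern.

Structural cue: t_0 being 1, the lower running product (C = 1) is a rising factorial.
Consecutive-term ratio: r(k) = (3/8) * (k-1/3) (k+1/4) (k+1) / [(k-3/2) (k+2) (k+1)] - rational in k. x = (3/8); t_0 = 1; negate the roots.


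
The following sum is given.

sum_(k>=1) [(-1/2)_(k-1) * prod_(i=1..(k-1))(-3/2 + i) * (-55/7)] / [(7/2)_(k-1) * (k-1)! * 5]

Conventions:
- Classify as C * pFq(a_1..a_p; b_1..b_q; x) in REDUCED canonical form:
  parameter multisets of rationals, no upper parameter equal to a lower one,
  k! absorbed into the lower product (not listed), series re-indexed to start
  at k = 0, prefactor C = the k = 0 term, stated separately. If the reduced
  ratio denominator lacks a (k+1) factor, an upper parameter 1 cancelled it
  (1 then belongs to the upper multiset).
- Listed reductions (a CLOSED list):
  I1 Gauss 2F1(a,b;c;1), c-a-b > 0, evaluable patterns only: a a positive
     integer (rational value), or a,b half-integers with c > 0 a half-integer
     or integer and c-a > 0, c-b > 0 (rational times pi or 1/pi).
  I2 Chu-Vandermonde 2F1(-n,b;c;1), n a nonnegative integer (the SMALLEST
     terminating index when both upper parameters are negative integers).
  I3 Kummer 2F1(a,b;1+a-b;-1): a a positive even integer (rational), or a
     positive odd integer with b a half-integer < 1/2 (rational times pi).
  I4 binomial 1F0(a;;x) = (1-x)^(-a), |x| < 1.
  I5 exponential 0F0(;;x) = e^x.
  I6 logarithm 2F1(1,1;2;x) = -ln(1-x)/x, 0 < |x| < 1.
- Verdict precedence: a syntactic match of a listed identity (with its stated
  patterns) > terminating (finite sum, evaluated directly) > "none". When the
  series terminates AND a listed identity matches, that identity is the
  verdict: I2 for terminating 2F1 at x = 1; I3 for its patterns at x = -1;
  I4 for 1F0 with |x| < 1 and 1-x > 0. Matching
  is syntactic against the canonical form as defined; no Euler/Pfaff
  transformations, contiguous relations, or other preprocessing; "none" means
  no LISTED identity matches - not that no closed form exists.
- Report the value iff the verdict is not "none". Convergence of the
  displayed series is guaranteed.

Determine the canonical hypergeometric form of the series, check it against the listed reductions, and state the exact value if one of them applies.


The tell: t_0 = -11/7 here, and the constant factors (C = -11/7) combine into one prefactor.
Ratio: r(k) = 1 * (k-1/2) (k-1/2) / [(k+7/2) (k+1)] - poly over poly, x = 1 from leading terms; C = -11/7 at k = 0.

Prefactor -11/7, argument 1: 2F1 with upper {-1/2, -1/2} over lower {7/2}. Verdict (x = 1): Gauss's theorem I1 (half-integer case) applies (x = 1; upper {-1/2, -1/2} half-integers, c = 7/2 in the evaluable pattern). Sum: (-275/512) * pi.


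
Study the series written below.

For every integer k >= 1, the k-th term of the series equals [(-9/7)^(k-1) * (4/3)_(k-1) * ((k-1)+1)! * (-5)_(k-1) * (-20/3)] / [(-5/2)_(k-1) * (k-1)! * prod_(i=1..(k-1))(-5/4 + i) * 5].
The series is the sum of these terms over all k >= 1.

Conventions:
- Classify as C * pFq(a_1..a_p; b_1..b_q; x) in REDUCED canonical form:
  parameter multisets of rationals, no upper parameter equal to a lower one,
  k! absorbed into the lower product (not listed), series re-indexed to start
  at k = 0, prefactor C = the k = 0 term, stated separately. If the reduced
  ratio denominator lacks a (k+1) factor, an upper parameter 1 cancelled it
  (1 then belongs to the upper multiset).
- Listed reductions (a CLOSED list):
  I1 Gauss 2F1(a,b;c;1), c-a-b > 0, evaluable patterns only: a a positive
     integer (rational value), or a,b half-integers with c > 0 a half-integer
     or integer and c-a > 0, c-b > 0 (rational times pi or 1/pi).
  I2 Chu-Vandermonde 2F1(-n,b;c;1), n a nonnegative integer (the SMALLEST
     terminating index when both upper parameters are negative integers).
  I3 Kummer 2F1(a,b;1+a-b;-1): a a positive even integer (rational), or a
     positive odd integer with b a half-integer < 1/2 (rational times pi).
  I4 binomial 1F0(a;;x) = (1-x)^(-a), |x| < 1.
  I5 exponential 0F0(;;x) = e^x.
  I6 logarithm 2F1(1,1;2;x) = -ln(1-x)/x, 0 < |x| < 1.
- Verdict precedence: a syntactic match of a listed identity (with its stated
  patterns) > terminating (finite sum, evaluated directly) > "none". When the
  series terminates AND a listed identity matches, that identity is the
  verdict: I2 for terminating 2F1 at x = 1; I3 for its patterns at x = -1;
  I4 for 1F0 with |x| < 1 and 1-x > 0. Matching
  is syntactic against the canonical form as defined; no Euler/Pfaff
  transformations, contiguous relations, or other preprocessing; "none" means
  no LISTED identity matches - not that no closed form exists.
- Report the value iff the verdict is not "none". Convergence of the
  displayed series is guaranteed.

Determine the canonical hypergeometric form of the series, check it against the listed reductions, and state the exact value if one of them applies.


Canonical form: C = -4/3 times 3F2 with upper {-5, 4/3, 2}, lower {-5/2, -1/4}, x = -9/7. Verdict: terminating. (-5)_k vanishes past k = 5, leaving a 6-term sum, computed directly. Its exact value is -164684413364/554631.

First insight: t_0 being -4/3, the lower running product (C = -4/3, x = -9/7) is a rising factorial.
Ratio: r(k) = (-9/7) * (k-5) (k+4/3) (k+2) / [(k-5/2) (k-1/4) (k+1)] - rational in k, leading ratio (-9/7); with t_0 = -4/3, classification follows.


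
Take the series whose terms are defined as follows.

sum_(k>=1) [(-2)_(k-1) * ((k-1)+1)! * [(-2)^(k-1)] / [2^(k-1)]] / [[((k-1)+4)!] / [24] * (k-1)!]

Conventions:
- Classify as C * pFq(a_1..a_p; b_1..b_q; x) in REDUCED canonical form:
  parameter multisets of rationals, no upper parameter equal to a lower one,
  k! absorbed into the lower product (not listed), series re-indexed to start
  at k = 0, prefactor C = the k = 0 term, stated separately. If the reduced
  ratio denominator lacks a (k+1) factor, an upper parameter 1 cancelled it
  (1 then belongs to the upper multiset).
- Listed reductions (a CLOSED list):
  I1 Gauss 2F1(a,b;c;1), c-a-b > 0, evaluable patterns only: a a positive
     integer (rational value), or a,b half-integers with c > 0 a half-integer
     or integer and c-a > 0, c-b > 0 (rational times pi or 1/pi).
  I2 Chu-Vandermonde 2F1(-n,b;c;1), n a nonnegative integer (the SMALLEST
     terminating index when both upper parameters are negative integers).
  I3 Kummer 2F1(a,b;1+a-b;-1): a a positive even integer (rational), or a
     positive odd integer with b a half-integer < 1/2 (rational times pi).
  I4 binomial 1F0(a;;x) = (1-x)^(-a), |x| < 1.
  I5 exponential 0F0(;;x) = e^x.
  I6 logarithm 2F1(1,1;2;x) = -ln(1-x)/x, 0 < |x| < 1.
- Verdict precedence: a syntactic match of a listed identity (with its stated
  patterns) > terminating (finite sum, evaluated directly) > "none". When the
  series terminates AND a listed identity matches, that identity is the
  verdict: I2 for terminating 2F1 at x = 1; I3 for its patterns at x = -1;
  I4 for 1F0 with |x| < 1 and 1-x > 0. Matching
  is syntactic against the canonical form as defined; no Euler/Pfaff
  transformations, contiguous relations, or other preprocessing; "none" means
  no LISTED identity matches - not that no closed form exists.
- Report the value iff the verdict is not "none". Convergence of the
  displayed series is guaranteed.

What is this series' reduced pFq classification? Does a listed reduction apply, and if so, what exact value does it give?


With C = 1: the canonical form is 2F1(-2, 2; 5; -1). Verdict: this is Kummer's theorem (I3) (x = -1; c = 5 equals 1+a-b for upper {-2, 2}: listed pattern). Hence: 2.

Structural cue: x = (-1) and the factorial ratio (prefactor 1) (k+a-1)!/(a-1)! is a rising factorial (a)_k.
Step ratio: r(k) = (-1) * (k-2) (k+2) / [(k+5) (k+1)] ; factor over Q: parameters, x = (-1), and C = 1.


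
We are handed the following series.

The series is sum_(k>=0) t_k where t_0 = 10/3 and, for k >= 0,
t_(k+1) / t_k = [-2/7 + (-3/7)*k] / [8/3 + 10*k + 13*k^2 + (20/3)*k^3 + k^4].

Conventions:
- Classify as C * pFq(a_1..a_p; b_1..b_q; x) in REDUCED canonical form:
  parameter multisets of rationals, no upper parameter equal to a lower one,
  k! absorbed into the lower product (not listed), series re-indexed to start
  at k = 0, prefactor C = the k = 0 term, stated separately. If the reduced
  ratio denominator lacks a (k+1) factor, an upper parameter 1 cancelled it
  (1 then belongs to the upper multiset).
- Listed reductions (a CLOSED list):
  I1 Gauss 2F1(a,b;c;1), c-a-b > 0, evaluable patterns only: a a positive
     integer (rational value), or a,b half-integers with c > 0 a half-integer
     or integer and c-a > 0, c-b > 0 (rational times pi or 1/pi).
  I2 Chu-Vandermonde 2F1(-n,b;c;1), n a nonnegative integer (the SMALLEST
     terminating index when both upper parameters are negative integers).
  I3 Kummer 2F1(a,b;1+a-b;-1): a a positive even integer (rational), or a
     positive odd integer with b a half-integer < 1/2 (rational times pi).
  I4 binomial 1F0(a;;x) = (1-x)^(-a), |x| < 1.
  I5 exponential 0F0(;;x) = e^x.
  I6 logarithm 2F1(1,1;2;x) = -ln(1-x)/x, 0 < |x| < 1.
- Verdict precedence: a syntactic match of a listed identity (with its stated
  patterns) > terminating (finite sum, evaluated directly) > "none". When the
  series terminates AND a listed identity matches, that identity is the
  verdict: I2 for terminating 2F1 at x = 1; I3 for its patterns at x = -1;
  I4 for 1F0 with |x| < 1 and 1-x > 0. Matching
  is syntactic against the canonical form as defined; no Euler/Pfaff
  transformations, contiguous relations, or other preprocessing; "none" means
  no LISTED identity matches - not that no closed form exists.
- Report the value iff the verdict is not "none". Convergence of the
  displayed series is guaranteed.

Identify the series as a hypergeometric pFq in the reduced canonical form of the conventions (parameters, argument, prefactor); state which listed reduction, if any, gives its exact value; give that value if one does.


x = -3/7 here; the reduced form reads 0F2, upper {-}, lower {1, 4}, C = 10/3. Verdict: none. Every listed pattern misses the 0F2 form at -3/7, upper {-}.

First insight: from the first term 10/3: roots of the ratio polynomials (C = 10/3, x = -3/7) are the negated parameters.
Adjacent-term ratio: r(k) = (-3/7) * 1 / [(k+1) (k+4) (k+1)] - poly over poly, x = (-3/7) from leading terms; C = 10/3 at k = 0.
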